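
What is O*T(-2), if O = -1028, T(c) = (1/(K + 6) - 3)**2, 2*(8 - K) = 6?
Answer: -1052672/121 ≈ -8699.8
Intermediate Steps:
K = 5 (K = 8 - 1/2*6 = 8 - 3 = 5)
T(c) = 1024/121 (T(c) = (1/(5 + 6) - 3)**2 = (1/11 - 3)**2 = (-32/11)**2 = 1024/121)
O*T(-2) = -1028*1024/121 = -1052672/121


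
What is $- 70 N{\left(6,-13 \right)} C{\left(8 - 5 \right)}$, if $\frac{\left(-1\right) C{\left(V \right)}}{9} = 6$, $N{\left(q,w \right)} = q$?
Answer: $22680$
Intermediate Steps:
$C{\left(V \right)} = -54$ ($C{\left(V \right)} = \left(-9\right) 6 = -54$)
$- 70 N{\left(6,-13 \right)} C{\left(8 - 5 \right)} = \left(-70\right) 6 \left(-54\right) = \left(-420\right) \left(-54\right) = 22680$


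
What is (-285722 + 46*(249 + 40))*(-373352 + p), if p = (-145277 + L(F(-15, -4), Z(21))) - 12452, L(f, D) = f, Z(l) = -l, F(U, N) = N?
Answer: 144682424380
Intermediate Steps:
p = -157733 (p = (-145277 - 4) - 12452 = -145281 - 12452 = -157733)
(-285722 + 46*(249 + 40))*(-373352 + p) = (-285722 + 46*(249 + 40))*(-373352 - 157733) = (-285722 + 46*289)*(-531085) = (-285722 + 13294)*(-531085) = -272428*(-531085) = 144682424380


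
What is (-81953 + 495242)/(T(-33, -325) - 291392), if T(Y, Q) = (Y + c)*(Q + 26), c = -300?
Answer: -413289/191825 ≈ -2.1545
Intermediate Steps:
T(Y, Q) = (-300 + Y)*(26 + Q) (T(Y, Q) = (Y - 300)*(Q + 26) = (-300 + Y)*(26 + Q))
(-81953 + 495242)/(T(-33, -325) - 291392) = (-81953 + 495242)/((-7800 - 300*(-325) + 26*(-33) - 325*(-33)) - 291392) = 413289/((-7800 + 97500 - 858 + 10725) - 291392) = 413289/(99567 - 291392) = 413289/(-191825) = 413289*(-1/191825) = -413289/191825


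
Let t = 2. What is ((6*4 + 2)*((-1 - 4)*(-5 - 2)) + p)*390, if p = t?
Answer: 355680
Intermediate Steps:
p = 2
((6*4 + 2)*((-1 - 4)*(-5 - 2)) + p)*390 = ((6*4 + 2)*((-1 - 4)*(-5 - 2)) + 2)*390 = ((24 + 2)*(-5*(-7)) + 2)*390 = (26*35 + 2)*390 = (910 + 2)*390 = 912*390 = 355680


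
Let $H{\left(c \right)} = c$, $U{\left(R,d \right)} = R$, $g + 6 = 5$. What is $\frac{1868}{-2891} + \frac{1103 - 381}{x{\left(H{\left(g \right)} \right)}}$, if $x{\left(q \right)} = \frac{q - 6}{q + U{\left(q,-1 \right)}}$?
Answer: $\frac{594504}{2891} \approx 205.64$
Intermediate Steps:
$g = -1$ ($g = -6 + 5 = -1$)
$x{\left(q \right)} = \frac{-6 + q}{2 q}$ ($x{\left(q \right)} = \frac{q - 6}{q + q} = \frac{-6 + q}{2 q}$)
$\frac{1868}{-2891} + \frac{1103 - 381}{x{\left(H{\left(g \right)} \right)}} = \frac{1868}{-2891} + \frac{1103 - 381}{\frac{1}{2} \frac{1}{-1} \left(-6 - 1\right)} = 1868 \left(- \frac{1}{2891}\right) + \frac{1103 - 381}{\frac{1}{2} \left(-1\right) \left(-7\right)} = - \frac{1868}{2891} + \frac{722}{\frac{7}{2}} = - \frac{1868}{2891} + 722 \cdot \frac{2}{7} = - \frac{1868}{2891} + \frac{1444}{7} = \frac{594504}{2891}$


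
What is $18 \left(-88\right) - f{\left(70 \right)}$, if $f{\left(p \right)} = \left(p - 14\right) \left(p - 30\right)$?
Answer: $-3824$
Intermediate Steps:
$f{\left(p \right)} = \left(-30 + p\right) \left(-14 + p\right)$ ($f{\left(p \right)} = \left(-14 + p\right) \left(-30 + p\right) = \left(-30 + p\right) \left(-14 + p\right)$)
$18 \left(-88\right) - f{\left(70 \right)} = 18 \left(-88\right) - \left(420 + 70^{2} - 3080\right) = -1584 - \left(420 + 4900 - 3080\right) = -1584 - 2240 = -3824$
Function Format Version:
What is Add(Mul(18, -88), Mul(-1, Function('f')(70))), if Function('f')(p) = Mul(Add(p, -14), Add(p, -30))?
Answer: -3824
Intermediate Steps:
Function('f')(p) = Mul(Add(-30, p), Add(-14, p)) (Function('f')(p) = Mul(Add(-14, p), Add(-30, p)) = Mul(Add(-30, p), Add(-14, p)))
Add(Mul(18, -88), Mul(-1, Function('f')(70))) = Add(Mul(18, -88), Mul(-1, Add(420, Pow(70, 2), Mul(-44, 70)))) = Add(-1584, Mul(-1, Add(420, 4900, -3080))) = Add(-1584, Mul(-1, 2240)) = Add(-1584, -2240) = -3824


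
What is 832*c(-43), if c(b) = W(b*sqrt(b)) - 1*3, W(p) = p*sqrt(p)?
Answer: -2496 + 1538368*43**(1/4)*(-I)**(3/2) ≈ -2.7881e+6 - 2.7856e+6*I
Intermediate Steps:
W(p) = p**(3/2)
c(b) = -3 + (b**(3/2))**(3/2) (c(b) = (b*sqrt(b))**(3/2) - 1*3 = (b**(3/2))**(3/2) - 3 = -3 + (b**(3/2))**(3/2))
832*c(-43) = 832*(-3 + ((-43)**(3/2))**(3/2)) = 832*(-3 + (-43*I*sqrt(43))**(3/2)) = 832*(-3 + 1849*43**(1/4)*(-I)**(3/2)) = -2496 + 1538368*43**(1/4)*(-I)**(3/2)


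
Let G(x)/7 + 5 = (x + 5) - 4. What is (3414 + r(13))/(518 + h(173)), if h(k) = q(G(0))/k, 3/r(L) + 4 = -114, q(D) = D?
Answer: 7743653/1174572 ≈ 6.5927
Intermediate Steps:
G(x) = -28 + 7*x (G(x) = -35 + 7*((x + 5) - 4) = -35 + 7*((5 + x) - 4) = -35 + 7*(1 + x) = -35 + (7 + 7*x) = -28 + 7*x)
r(L) = -3/118 (r(L) = 3/(-4 - 114) = 3/(-118) = 3*(-1/118) = -3/118)
h(k) = -28/k (h(k) = (-28 + 7*0)/k = (-28 + 0)/k = -28/k)
(3414 + r(13))/(518 + h(173)) = (3414 - 3/118)/(518 - 28/173) = 402849/(118*(518 - 28*1/173)) = 402849/(118*(518 - 28/173)) = 402849/(118*(89586/173)) = (402849/118)*(173/89586) = 7743653/1174572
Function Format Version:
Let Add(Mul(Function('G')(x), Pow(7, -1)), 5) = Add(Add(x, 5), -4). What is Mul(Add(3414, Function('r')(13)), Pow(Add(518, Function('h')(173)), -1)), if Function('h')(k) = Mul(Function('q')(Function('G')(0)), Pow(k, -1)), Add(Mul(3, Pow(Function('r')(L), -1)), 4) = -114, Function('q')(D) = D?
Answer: Rational(7743653, 1174572) ≈ 6.5927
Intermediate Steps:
Function('G')(x) = Add(-28, Mul(7, x)) (Function('G')(x) = Add(-35, Mul(7, Add(Add(x, 5), -4))) = Add(-35, Mul(7, Add(Add(5, x), -4))) = Add(-35, Mul(7, Add(1, x))) = Add(-35, Add(7, Mul(7, x))) = Add(-28, Mul(7, x)))
Function('r')(L) = Rational(-3, 118) (Function('r')(L) = Mul(3, Pow(Add(-4, -114), -1)) = Mul(3, Pow(-118, -1)) = Mul(3, Rational(-1, 118)) = Rational(-3, 118))
Function('h')(k) = Mul(-28, Pow(k, -1)) (Function('h')(k) = Mul(Add(-28, Mul(7, 0)), Pow(k, -1)) = Mul(Add(-28, 0), Pow(k, -1)) = Mul(-28, Pow(k, -1)))
Mul(Add(3414, Function('r')(13)), Pow(Add(518, Function('h')(173)), -1)) = Mul(Add(3414, Rational(-3, 118)), Pow(Add(518, Mul(-28, Pow(173, -1))), -1)) = Mul(Rational(402849, 118), Pow(Add(518, Mul(-28, Rational(1, 173))), -1)) = Mul(Rational(402849, 118), Pow(Add(518, Rational(-28, 173)), -1)) = Mul(Rational(402849, 118), Pow(Rational(89586, 173), -1)) = Mul(Rational(402849, 118), Rational(173, 89586)) = Rational(7743653, 1174572)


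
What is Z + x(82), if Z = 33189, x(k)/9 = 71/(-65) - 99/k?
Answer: 176787057/5330 ≈ 33168.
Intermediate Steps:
x(k) = -639/65 - 891/k (x(k) = 9*(71/(-65) - 99/k) = 9*(71*(-1/65) - 99/k) = 9*(-71/65 - 99/k) = -639/65 - 891/k)
Z + x(82) = 33189 + (-639/65 - 891/82) = 33189 - 110313/5330 = 176787057/5330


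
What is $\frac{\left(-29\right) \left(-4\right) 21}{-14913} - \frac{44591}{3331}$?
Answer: $- \frac{224366633}{16558401} \approx -13.55$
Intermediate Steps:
$\frac{\left(-29\right) \left(-4\right) 21}{-14913} - \frac{44591}{3331} = 116 \cdot 21 \left(- \frac{1}{14913}\right) - \frac{44591}{3331} = 2436 \left(- \frac{1}{14913}\right) - \frac{44591}{3331} = - \frac{812}{4971} - \frac{44591}{3331} = - \frac{224366633}{16558401}$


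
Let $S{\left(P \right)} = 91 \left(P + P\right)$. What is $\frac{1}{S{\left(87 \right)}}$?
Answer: $\frac{1}{15834} \approx 6.3155 \cdot 10^{-5}$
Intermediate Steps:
$S{\left(P \right)} = 182 P$ ($S{\left(P \right)} = 91 \cdot 2 P = 182 P$)
$\frac{1}{S{\left(87 \right)}} = \frac{1}{182 \cdot 87} = \frac{1}{15834}$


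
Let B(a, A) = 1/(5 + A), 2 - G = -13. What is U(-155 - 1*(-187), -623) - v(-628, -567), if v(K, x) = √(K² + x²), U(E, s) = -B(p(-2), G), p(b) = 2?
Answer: -1/20 - √715873 ≈ -846.14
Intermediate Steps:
G = 15 (G = 2 - 1*(-13) = 2 + 13 = 15)
U(E, s) = -1/20 (U(E, s) = -1/(5 + 15) = -1/20)
U(-155 - 1*(-187), -623) - v(-628, -567) = -1/20 - √((-628)² + (-567)²) = -1/20 - √(394384 + 321489) = -1/20 - √715873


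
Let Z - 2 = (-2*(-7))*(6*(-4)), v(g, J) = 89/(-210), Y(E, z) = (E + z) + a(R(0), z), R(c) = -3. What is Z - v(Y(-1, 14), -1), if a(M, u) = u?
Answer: -70051/210 ≈ -333.58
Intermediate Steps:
Y(E, z) = E + 2*z (Y(E, z) = (E + z) + z = E + 2*z)
v(g, J) = -89/210 (v(g, J) = 89*(-1/210) = -89/210)
Z = -334 (Z = 2 + (-2*(-7))*(6*(-4)) = 2 + 14*(-24) = 2 - 336 = -334)
Z - v(Y(-1, 14), -1) = -334 - 1*(-89/210) = -334 + 89/210 = -70051/210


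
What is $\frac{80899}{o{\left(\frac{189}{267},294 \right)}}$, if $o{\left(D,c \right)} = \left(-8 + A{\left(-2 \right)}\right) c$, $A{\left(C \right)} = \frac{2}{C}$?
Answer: $- \frac{1651}{54} \approx -30.574$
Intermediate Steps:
$o{\left(D,c \right)} = - 9 c$ ($o{\left(D,c \right)} = \left(-8 + \frac{2}{-2}\right) c = \left(-8 + 2 \left(- \frac{1}{2}\right)\right) c = \left(-8 - 1\right) c = - 9 c$)
$\frac{80899}{o{\left(\frac{189}{267},294 \right)}} = \frac{80899}{\left(-9\right) 294} = \frac{80899}{-2646} = 80899 \left(- \frac{1}{2646}\right) = - \frac{1651}{54}$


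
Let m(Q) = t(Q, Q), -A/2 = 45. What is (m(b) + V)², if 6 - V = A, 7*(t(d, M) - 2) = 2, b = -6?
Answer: 473344/49 ≈ 9660.1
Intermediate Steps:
t(d, M) = 16/7 (t(d, M) = 2 + (⅐)*2 = 2 + 2/7 = 16/7)
A = -90 (A = -2*45 = -90)
m(Q) = 16/7
V = 96 (V = 6 - 1*(-90) = 6 + 90 = 96)
(m(b) + V)² = (16/7 + 96)² = (688/7)² = 473344/49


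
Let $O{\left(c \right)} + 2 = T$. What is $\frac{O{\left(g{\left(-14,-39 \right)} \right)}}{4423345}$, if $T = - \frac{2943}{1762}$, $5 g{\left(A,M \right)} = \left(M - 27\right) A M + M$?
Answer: $- \frac{6467}{7793933890} \approx -8.2975 \cdot 10^{-7}$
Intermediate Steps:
$g{\left(A,M \right)} = \frac{M}{5} + \frac{A M \left(-27 + M\right)}{5}$ ($g{\left(A,M \right)} = \frac{\left(M - 27\right) A M + M}{5} = \frac{\left(-27 + M\right) A M + M}{5} = \frac{A \left(-27 + M\right) M + M}{5} = \frac{A M \left(-27 + M\right) + M}{5} = \frac{M + A M \left(-27 + M\right)}{5} = \frac{M}{5} + \frac{A M \left(-27 + M\right)}{5}$)
$T = - \frac{2943}{1762}$ ($T = \left(-2943\right) \frac{1}{1762} = - \frac{2943}{1762} \approx -1.6703$)
$O{\left(c \right)} = - \frac{6467}{1762}$ ($O{\left(c \right)} = -2 - \frac{2943}{1762} = - \frac{6467}{1762}$)
$\frac{O{\left(g{\left(-14,-39 \right)} \right)}}{4423345} = - \frac{6467}{1762 \cdot 4423345} = \left(- \frac{6467}{1762}\right) \frac{1}{4423345} = - \frac{6467}{7793933890}$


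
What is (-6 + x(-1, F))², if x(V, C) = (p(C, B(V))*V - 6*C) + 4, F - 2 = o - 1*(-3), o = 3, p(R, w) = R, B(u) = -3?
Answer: 3364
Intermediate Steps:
F = 8 (F = 2 + (3 - 1*(-3)) = 2 + (3 + 3) = 2 + 6 = 8)
x(V, C) = 4 - 6*C + C*V (x(V, C) = (C*V - 6*C) + 4 = (-6*C + C*V) + 4 = 4 - 6*C + C*V)
(-6 + x(-1, F))² = (-6 + (4 - 6*8 + 8*(-1)))² = (-6 + (4 - 48 - 8))² = (-6 - 52)² = (-58)² = 3364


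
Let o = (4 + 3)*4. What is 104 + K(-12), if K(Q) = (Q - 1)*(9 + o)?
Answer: -377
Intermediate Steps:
o = 28 (o = 7*4 = 28)
K(Q) = -37 + 37*Q (K(Q) = (Q - 1)*(9 + 28) = (-1 + Q)*37 = -37 + 37*Q)
104 + K(-12) = 104 + (-37 + 37*(-12)) = 104 + (-37 - 444) = 104 - 481 = -377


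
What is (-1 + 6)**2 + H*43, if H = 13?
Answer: 584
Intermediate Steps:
(-1 + 6)**2 + H*43 = (-1 + 6)**2 + 13*43 = 5**2 + 559 = 25 + 559 = 584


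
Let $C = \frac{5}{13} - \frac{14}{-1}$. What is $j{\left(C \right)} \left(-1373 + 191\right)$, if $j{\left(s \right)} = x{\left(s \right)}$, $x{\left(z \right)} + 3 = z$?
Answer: $- \frac{174936}{13} \approx -13457.0$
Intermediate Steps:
$x{\left(z \right)} = -3 + z$
$C = \frac{187}{13}$ ($C = 5 \cdot \frac{1}{13} - -14 = \frac{5}{13} + 14 = \frac{187}{13} \approx 14.385$)
$j{\left(s \right)} = -3 + s$
$j{\left(C \right)} \left(-1373 + 191\right) = \left(-3 + \frac{187}{13}\right) \left(-1373 + 191\right) = \frac{148}{13} \left(-1182\right) = - \frac{174936}{13}$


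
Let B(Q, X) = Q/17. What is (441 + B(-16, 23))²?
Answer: 55965361/289 ≈ 1.9365e+5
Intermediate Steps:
B(Q, X) = Q/17 (B(Q, X) = Q*(1/17) = Q/17)
(441 + B(-16, 23))² = (441 + (1/17)*(-16))² = (441 - 16/17)² = (7481/17)² = 55965361/289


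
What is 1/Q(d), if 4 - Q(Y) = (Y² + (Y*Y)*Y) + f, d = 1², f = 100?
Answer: -1/98 ≈ -0.010204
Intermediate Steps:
d = 1
Q(Y) = -96 - Y² - Y³ (Q(Y) = 4 - ((Y² + (Y*Y)*Y) + 100) = 4 - ((Y² + Y²*Y) + 100) = 4 - ((Y² + Y³) + 100) = 4 - (100 + Y² + Y³) = 4 + (-100 - Y² - Y³) = -96 - Y² - Y³)
1/Q(d) = 1/(-96 - 1*1² - 1*1³) = 1/(-96 - 1*1 - 1*1) = 1/(-96 - 1 - 1) = 1/(-98) = -1/98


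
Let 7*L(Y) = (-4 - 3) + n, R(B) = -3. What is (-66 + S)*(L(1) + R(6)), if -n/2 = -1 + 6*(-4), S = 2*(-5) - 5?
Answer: -1782/7 ≈ -254.57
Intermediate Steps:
S = -15 (S = -10 - 5 = -15)
n = 50 (n = -2*(-1 + 6*(-4)) = -2*(-1 - 24) = -2*(-25) = 50)
L(Y) = 43/7 (L(Y) = ((-4 - 3) + 50)/7 = (-7 + 50)/7 = (1/7)*43 = 43/7)
(-66 + S)*(L(1) + R(6)) = (-66 - 15)*(43/7 - 3) = -81*22/7 = -1782/7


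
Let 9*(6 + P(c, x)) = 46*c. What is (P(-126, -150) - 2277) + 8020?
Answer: 5093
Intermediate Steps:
P(c, x) = -6 + 46*c/9 (P(c, x) = -6 + (46*c)/9 = -6 + 46*c/9)
(P(-126, -150) - 2277) + 8020 = ((-6 + (46/9)*(-126)) - 2277) + 8020 = ((-6 - 644) - 2277) + 8020 = (-650 - 2277) + 8020 = -2927 + 8020 = 5093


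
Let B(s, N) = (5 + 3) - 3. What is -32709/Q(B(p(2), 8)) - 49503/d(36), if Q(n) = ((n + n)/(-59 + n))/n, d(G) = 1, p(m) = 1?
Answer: 833640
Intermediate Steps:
B(s, N) = 5 (B(s, N) = 8 - 3 = 5)
Q(n) = 2/(-59 + n) (Q(n) = ((2*n)/(-59 + n))/n = (2*n/(-59 + n))/n = 2/(-59 + n))
-32709/Q(B(p(2), 8)) - 49503/d(36) = -32709/(2/(-59 + 5)) - 49503/1 = -32709/(2/(-54)) - 49503*1 = -32709/(2*(-1/54)) - 49503 = -32709/(-1/27) - 49503 = -32709*(-27) - 49503 = 883143 - 49503 = 833640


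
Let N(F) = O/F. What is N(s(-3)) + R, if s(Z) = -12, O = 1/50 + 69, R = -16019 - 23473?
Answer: -23698651/600 ≈ -39498.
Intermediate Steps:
R = -39492
O = 3451/50 (O = 1/50 + 69 = 3451/50 ≈ 69.020)
N(F) = 3451/(50*F)
N(s(-3)) + R = (3451/50)/(-12) - 39492 = (3451/50)*(-1/12) - 39492 = -3451/600 - 39492 = -23698651/600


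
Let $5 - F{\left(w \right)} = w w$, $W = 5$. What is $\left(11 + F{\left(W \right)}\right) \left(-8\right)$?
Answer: $72$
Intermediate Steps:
$F{\left(w \right)} = 5 - w^{2}$ ($F{\left(w \right)} = 5 - w w = 5 - w^{2}$)
$\left(11 + F{\left(W \right)}\right) \left(-8\right) = \left(11 + \left(5 - 5^{2}\right)\right) \left(-8\right) = \left(11 + \left(5 - 25\right)\right) \left(-8\right) = \left(11 - 20\right) \left(-8\right) = \left(-9\right) \left(-8\right) = 72$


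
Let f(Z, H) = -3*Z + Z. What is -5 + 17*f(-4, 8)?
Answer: 131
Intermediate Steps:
f(Z, H) = -2*Z
-5 + 17*f(-4, 8) = -5 + 17*(-2*(-4)) = -5 + 17*8 = -5 + 136 = 131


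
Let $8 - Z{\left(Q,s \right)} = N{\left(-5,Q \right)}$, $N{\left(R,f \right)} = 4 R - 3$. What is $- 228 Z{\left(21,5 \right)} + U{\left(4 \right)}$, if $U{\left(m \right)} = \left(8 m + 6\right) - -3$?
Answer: $-7027$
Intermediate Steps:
$N{\left(R,f \right)} = -3 + 4 R$
$Z{\left(Q,s \right)} = 31$ ($Z{\left(Q,s \right)} = 8 - \left(-3 + 4 \left(-5\right)\right) = 8 - \left(-3 - 20\right) = 8 - -23 = 8 + 23 = 31$)
$U{\left(m \right)} = 9 + 8 m$ ($U{\left(m \right)} = \left(6 + 8 m\right) + 3 = 9 + 8 m$)
$- 228 Z{\left(21,5 \right)} + U{\left(4 \right)} = \left(-228\right) 31 + \left(9 + 8 \cdot 4\right) = -7068 + \left(9 + 32\right) = -7068 + 41 = -7027$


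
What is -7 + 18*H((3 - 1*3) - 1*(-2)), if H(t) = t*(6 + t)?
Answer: 281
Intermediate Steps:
-7 + 18*H((3 - 1*3) - 1*(-2)) = -7 + 18*(((3 - 1*3) - 1*(-2))*(6 + ((3 - 1*3) - 1*(-2)))) = -7 + 18*(((3 - 3) + 2)*(6 + ((3 - 3) + 2))) = -7 + 18*((0 + 2)*(6 + (0 + 2))) = -7 + 18*(2*(6 + 2)) = -7 + 18*(2*8) = -7 + 18*16 = -7 + 288 = 281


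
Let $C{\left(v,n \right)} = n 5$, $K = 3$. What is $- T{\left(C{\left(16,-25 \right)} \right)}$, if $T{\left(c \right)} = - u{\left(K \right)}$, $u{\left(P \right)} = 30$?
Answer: $30$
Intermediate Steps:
$C{\left(v,n \right)} = 5 n$
$T{\left(c \right)} = -30$ ($T{\left(c \right)} = \left(-1\right) 30 = -30$)
$- T{\left(C{\left(16,-25 \right)} \right)} = \left(-1\right) \left(-30\right) = 30$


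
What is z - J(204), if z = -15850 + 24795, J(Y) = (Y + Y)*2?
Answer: 8129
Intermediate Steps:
J(Y) = 4*Y (J(Y) = (2*Y)*2 = 4*Y)
z = 8945
z - J(204) = 8945 - 4*204 = 8945 - 1*816 = 8945 - 816 = 8129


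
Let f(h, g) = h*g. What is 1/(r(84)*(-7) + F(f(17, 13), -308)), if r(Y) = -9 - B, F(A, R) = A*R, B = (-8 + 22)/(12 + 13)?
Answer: -25/1700027 ≈ -1.4706e-5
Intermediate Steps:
f(h, g) = g*h
B = 14/25 ≈ 0.56000
r(Y) = -239/25 (r(Y) = -9 - 1*14/25 = -9 - 14/25 = -239/25)
1/(r(84)*(-7) + F(f(17, 13), -308)) = 1/(-239/25*(-7) + (13*17)*(-308)) = 1/(1673/25 + 221*(-308)) = 1/(1673/25 - 68068) = 1/(-1700027/25) = -25/1700027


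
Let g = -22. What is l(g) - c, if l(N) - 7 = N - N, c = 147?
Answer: -140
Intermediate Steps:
l(N) = 7 (l(N) = 7 + (N - N) = 7 + 0 = 7)
l(g) - c = 7 - 1*147 = 7 - 147 = -140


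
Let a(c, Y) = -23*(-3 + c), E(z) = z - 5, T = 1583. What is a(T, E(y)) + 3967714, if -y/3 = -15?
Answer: 3931374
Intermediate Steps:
y = 45 (y = -3*(-15) = 45)
E(z) = -5 + z
a(c, Y) = 69 - 23*c
a(T, E(y)) + 3967714 = (69 - 23*1583) + 3967714 = (69 - 36409) + 3967714 = -36340 + 3967714 = 3931374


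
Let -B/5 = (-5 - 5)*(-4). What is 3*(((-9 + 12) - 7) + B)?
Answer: -612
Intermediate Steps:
B = -200 (B = -5*(-5 - 5)*(-4) = -(-50)*(-4) = -5*40 = -200)
3*(((-9 + 12) - 7) + B) = 3*(((-9 + 12) - 7) - 200) = 3*((3 - 7) - 200) = 3*(-4 - 200) = 3*(-204) = -612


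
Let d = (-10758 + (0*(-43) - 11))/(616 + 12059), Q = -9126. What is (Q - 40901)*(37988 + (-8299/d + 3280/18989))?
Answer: -488551053021682331/204492541 ≈ -2.3891e+9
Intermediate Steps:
d = -10769/12675 (d = (-10758 + (0 - 11))/12675 = (-10758 - 11)*(1/12675) = -10769*1/12675 = -10769/12675 ≈ -0.84963)
(Q - 40901)*(37988 + (-8299/d + 3280/18989)) = (-9126 - 40901)*(37988 + (-8299/(-10769/12675) + 3280/18989)) = -50027*(37988 + (-8299*(-12675/10769) + 3280*(1/18989))) = -50027*(37988 + (105189825/10769 + 3280/18989)) = -50027*(37988 + 1997484909245/204492541) = -50027*9765747556753/204492541 = -488551053021682331/204492541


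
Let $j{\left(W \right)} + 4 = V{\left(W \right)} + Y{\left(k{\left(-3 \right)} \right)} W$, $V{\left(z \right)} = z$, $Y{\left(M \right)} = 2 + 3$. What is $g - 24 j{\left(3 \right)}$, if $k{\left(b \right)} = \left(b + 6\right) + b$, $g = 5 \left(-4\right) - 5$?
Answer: $-361$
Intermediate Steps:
$g = -25$ ($g = -20 - 5 = -25$)
$k{\left(b \right)} = 6 + 2 b$ ($k{\left(b \right)} = \left(6 + b\right) + b = 6 + 2 b$)
$Y{\left(M \right)} = 5$
$j{\left(W \right)} = -4 + 6 W$ ($j{\left(W \right)} = -4 + \left(W + 5 W\right) = -4 + 6 W$)
$g - 24 j{\left(3 \right)} = -25 - 24 \left(-4 + 6 \cdot 3\right) = -25 - 24 \left(-4 + 18\right) = -25 - 336 = -361$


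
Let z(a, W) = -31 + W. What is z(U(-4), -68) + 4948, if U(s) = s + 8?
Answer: 4849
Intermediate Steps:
U(s) = 8 + s
z(U(-4), -68) + 4948 = (-31 - 68) + 4948 = -99 + 4948 = 4849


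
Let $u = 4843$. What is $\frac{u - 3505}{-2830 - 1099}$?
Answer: $- \frac{1338}{3929} \approx -0.34054$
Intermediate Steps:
$\frac{u - 3505}{-2830 - 1099} = \frac{4843 - 3505}{-2830 - 1099} = \frac{1338}{-2830 - 1099} = \frac{1338}{-3929} = 1338 \left(- \frac{1}{3929}\right) = - \frac{1338}{3929}$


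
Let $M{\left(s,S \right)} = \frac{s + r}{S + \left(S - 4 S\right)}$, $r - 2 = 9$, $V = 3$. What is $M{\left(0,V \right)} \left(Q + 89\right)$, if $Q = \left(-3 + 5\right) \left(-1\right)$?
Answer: $- \frac{319}{2} \approx -159.5$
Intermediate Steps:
$r = 11$ ($r = 2 + 9 = 11$)
$Q = -2$ ($Q = 2 \left(-1\right) = -2$)
$M{\left(s,S \right)} = - \frac{11 + s}{2 S}$ ($M{\left(s,S \right)} = \frac{s + 11}{S + \left(S - 4 S\right)} = \frac{11 + s}{S - 3 S} = \frac{11 + s}{\left(-2\right) S} = \left(11 + s\right) \left(- \frac{1}{2 S}\right) = - \frac{11 + s}{2 S}$)
$M{\left(0,V \right)} \left(Q + 89\right) = \frac{-11 - 0}{2 \cdot 3} \left(-2 + 89\right) = \frac{1}{2} \cdot \frac{1}{3} \left(-11 + 0\right) 87 = \frac{1}{2} \cdot \frac{1}{3} \left(-11\right) 87 = \left(- \frac{11}{6}\right) 87 = - \frac{319}{2}$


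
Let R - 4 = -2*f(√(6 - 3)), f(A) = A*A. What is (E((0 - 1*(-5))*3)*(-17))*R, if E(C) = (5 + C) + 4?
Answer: 816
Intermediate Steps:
f(A) = A²
E(C) = 9 + C
R = -2 (R = 4 - 2*(√(6 - 3))² = 4 - 2*(√3)² = 4 - 2*3 = 4 - 6 = -2)
(E((0 - 1*(-5))*3)*(-17))*R = ((9 + (0 - 1*(-5))*3)*(-17))*(-2) = ((9 + (0 + 5)*3)*(-17))*(-2) = ((9 + 5*3)*(-17))*(-2) = ((9 + 15)*(-17))*(-2) = (24*(-17))*(-2) = -408*(-2) = 816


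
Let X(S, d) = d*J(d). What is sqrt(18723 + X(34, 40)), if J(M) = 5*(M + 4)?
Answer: sqrt(27523) ≈ 165.90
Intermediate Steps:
J(M) = 20 + 5*M (J(M) = 5*(4 + M) = 20 + 5*M)
X(S, d) = d*(20 + 5*d)
sqrt(18723 + X(34, 40)) = sqrt(18723 + 5*40*(4 + 40)) = sqrt(18723 + 5*40*44) = sqrt(18723 + 8800) = sqrt(27523)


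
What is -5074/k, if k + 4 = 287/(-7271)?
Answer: 36893054/29371 ≈ 1256.1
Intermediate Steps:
k = -29371/7271 (k = -4 + 287/(-7271) = -4 + 287*(-1/7271) = -4 - 287/7271 = -29371/7271 ≈ -4.0395)
-5074/k = -5074/(-29371/7271) = -5074*(-7271/29371) = 36893054/29371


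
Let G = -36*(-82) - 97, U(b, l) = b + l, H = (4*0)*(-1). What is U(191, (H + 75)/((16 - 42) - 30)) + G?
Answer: 170501/56 ≈ 3044.7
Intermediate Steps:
H = 0 (H = 0*(-1) = 0)
G = 2855 (G = 2952 - 97 = 2855)
U(191, (H + 75)/((16 - 42) - 30)) + G = (191 + (0 + 75)/((16 - 42) - 30)) + 2855 = (191 + 75/(-26 - 30)) + 2855 = (191 + 75/(-56)) + 2855 = (191 + 75*(-1/56)) + 2855 = (191 - 75/56) + 2855 = 10621/56 + 2855 = 170501/56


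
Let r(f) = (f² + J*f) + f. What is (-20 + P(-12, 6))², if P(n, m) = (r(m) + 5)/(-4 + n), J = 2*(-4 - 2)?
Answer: 87025/256 ≈ 339.94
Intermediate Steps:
J = -12 (J = 2*(-6) = -12)
r(f) = f² - 11*f (r(f) = (f² - 12*f) + f = f² - 11*f)
P(n, m) = (5 + m*(-11 + m))/(-4 + n) (P(n, m) = (m*(-11 + m) + 5)/(-4 + n) = (5 + m*(-11 + m))/(-4 + n))
(-20 + P(-12, 6))² = (-20 + (5 + 6*(-11 + 6))/(-4 - 12))² = (-20 + (5 + 6*(-5))/(-16))² = (-20 - (5 - 30)/16)² = (-20 - 1/16*(-25))² = (-20 + 25/16)² = (-295/16)² = 87025/256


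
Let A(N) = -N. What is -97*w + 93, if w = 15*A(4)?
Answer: 5913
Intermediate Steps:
w = -60 (w = 15*(-1*4) = 15*(-4) = -60)
-97*w + 93 = -97*(-60) + 93 = 5820 + 93 = 5913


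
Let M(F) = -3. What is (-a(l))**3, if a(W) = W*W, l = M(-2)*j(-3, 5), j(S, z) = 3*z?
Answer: -8303765625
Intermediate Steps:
l = -45 (l = -9*5 = -3*15 = -45)
a(W) = W**2
(-a(l))**3 = (-1*(-45)**2)**3 = (-1*2025)**3 = (-2025)**3 = -8303765625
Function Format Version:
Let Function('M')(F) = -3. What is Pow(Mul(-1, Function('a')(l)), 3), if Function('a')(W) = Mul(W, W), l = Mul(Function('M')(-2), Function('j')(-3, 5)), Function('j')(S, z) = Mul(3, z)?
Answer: -8303765625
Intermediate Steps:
l = -45 (l = Mul(-3, Mul(3, 5)) = Mul(-3, 15) = -45)
Function('a')(W) = Pow(W, 2)
Pow(Mul(-1, Function('a')(l)), 3) = Pow(Mul(-1, Pow(-45, 2)), 3) = Pow(Mul(-1, 2025), 3) = Pow(-2025, 3) = -8303765625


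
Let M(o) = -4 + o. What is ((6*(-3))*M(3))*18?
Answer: 324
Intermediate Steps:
((6*(-3))*M(3))*18 = ((6*(-3))*(-4 + 3))*18 = -18*(-1)*18 = 18*18 = 324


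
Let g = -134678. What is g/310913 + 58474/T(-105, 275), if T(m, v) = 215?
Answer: 18151370992/66846295 ≈ 271.54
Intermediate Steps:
g/310913 + 58474/T(-105, 275) = -134678/310913 + 58474/215 = 18151370992/66846295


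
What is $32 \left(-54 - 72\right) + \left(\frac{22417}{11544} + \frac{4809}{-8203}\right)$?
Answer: $- \frac{2258482901}{560328} \approx -4030.6$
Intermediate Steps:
$32 \left(-54 - 72\right) + \left(\frac{22417}{11544} + \frac{4809}{-8203}\right) = 32 \left(-126\right) + \left(22417 \cdot \frac{1}{11544} + 4809 \left(- \frac{1}{8203}\right)\right) = -4032 + \left(\frac{22417}{11544} - \frac{4809}{8203}\right) = -4032 + \frac{759595}{560328} = - \frac{2258482901}{560328}$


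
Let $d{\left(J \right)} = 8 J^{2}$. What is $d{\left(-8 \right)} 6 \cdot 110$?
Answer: $337920$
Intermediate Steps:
$d{\left(-8 \right)} 6 \cdot 110 = 8 \left(-8\right)^{2} \cdot 6 \cdot 110 = 8 \cdot 64 \cdot 6 \cdot 110 = 512 \cdot 6 \cdot 110 = 3072 \cdot 110 = 337920$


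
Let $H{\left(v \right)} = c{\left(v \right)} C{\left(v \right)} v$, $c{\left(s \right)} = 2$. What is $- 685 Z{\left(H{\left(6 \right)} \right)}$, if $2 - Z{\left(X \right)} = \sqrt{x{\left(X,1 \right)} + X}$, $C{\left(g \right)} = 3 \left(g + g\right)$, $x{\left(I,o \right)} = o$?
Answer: $-1370 + 685 \sqrt{433} \approx 12884.0$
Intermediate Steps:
$C{\left(g \right)} = 6 g$ ($C{\left(g \right)} = 3 \cdot 2 g = 6 g$)
$H{\left(v \right)} = 12 v^{2}$ ($H{\left(v \right)} = 2 \cdot 6 v v = 12 v v = 12 v^{2}$)
$Z{\left(X \right)} = 2 - \sqrt{1 + X}$
$- 685 Z{\left(H{\left(6 \right)} \right)} = - 685 \left(2 - \sqrt{1 + 12 \cdot 6^{2}}\right) = - 685 \left(2 - \sqrt{1 + 12 \cdot 36}\right) = - 685 \left(2 - \sqrt{1 + 432}\right) = - 685 \left(2 - \sqrt{433}\right) = -1370 + 685 \sqrt{433}$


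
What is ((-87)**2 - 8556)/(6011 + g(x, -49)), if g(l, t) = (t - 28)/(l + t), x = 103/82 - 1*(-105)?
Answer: -4633965/28215331 ≈ -0.16424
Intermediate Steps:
x = 8713/82 (x = 103*(1/82) + 105 = 103/82 + 105 = 8713/82 ≈ 106.26)
g(l, t) = (-28 + t)/(l + t)
((-87)**2 - 8556)/(6011 + g(x, -49)) = ((-87)**2 - 8556)/(6011 + (-28 - 49)/(8713/82 - 49)) = (7569 - 8556)/(6011 - 77/(4695/82)) = -987/(6011 + (82/4695)*(-77)) = -987/(6011 - 6314/4695) = -987/28215331/4695 = -987*4695/28215331 = -4633965/28215331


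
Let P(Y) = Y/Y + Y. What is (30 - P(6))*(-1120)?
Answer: -25760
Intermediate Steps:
P(Y) = 1 + Y
(30 - P(6))*(-1120) = (30 - (1 + 6))*(-1120) = (30 - 1*7)*(-1120) = (30 - 7)*(-1120) = 23*(-1120) = -25760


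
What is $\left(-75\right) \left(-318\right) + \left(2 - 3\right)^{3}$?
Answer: $23849$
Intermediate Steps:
$\left(-75\right) \left(-318\right) + \left(2 - 3\right)^{3} = 23850 + \left(-1\right)^{3} = 23850 - 1 = 23849$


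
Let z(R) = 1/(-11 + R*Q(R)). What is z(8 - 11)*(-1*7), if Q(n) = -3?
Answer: 7/2 ≈ 3.5000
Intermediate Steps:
z(R) = 1/(-11 - 3*R) (z(R) = 1/(-11 + R*(-3)) = 1/(-11 - 3*R))
z(8 - 11)*(-1*7) = (-1*7)/(-11 - 3*(8 - 11)) = -7/(-11 - 3*(-3)) = -7/(-11 + 9) = -7/(-2) = -1/2*(-7) = 7/2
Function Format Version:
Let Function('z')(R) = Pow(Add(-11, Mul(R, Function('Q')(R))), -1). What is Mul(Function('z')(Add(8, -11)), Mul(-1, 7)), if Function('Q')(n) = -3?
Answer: Rational(7, 2) ≈ 3.5000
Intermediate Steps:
Function('z')(R) = Pow(Add(-11, Mul(-3, R)), -1) (Function('z')(R) = Pow(Add(-11, Mul(R, -3)), -1) = Pow(Add(-11, Mul(-3, R)), -1))
Mul(Function('z')(Add(8, -11)), Mul(-1, 7)) = Mul(Pow(Add(-11, Mul(-3, Add(8, -11))), -1), Mul(-1, 7)) = Mul(Pow(Add(-11, Mul(-3, -3)), -1), -7) = Mul(Pow(Add(-11, 9), -1), -7) = Mul(Pow(-2, -1), -7) = Mul(Rational(-1, 2), -7) = Rational(7, 2)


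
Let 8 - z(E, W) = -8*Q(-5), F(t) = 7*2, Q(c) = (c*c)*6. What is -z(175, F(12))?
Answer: -1208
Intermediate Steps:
Q(c) = 6*c² (Q(c) = c²*6 = 6*c²)
F(t) = 14
z(E, W) = 1208 (z(E, W) = 8 - (-8)*6*(-5)² = 8 - (-8)*6*25 = 8 - (-8)*150 = 8 - 1*(-1200) = 8 + 1200 = 1208)
-z(175, F(12)) = -1*1208 = -1208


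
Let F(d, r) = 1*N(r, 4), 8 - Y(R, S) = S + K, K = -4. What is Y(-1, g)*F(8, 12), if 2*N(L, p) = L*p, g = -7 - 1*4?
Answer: 552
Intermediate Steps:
g = -11 (g = -7 - 4 = -11)
Y(R, S) = 12 - S (Y(R, S) = 8 - (S - 4) = 8 - (-4 + S) = 8 + (4 - S) = 12 - S)
N(L, p) = L*p/2 (N(L, p) = (L*p)/2 = L*p/2)
F(d, r) = 2*r (F(d, r) = 1*((½)*r*4) = 1*(2*r) = 2*r)
Y(-1, g)*F(8, 12) = (12 - 1*(-11))*(2*12) = (12 + 11)*24 = 23*24 = 552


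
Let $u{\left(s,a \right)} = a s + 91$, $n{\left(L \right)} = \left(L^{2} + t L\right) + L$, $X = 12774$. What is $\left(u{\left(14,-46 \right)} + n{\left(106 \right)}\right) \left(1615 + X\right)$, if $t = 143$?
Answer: $373351383$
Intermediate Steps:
$n{\left(L \right)} = L^{2} + 144 L$ ($n{\left(L \right)} = \left(L^{2} + 143 L\right) + L = L^{2} + 144 L$)
$u{\left(s,a \right)} = 91 + a s$
$\left(u{\left(14,-46 \right)} + n{\left(106 \right)}\right) \left(1615 + X\right) = \left(\left(91 - 644\right) + 106 \left(144 + 106\right)\right) \left(1615 + 12774\right) = \left(\left(91 - 644\right) + 106 \cdot 250\right) 14389 = \left(-553 + 26500\right) 14389 = 25947 \cdot 14389 = 373351383$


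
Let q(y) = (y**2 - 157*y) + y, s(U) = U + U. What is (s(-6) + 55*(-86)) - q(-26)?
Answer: -9474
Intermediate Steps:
s(U) = 2*U
q(y) = y**2 - 156*y
(s(-6) + 55*(-86)) - q(-26) = (2*(-6) + 55*(-86)) - (-26)*(-156 - 26) = (-12 - 4730) - (-26)*(-182) = -4742 - 1*4732 = -4742 - 4732 = -9474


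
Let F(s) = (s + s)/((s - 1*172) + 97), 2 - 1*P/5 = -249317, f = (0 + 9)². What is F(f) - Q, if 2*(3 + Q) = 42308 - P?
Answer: 1204347/2 ≈ 6.0217e+5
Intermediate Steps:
f = 81 (f = 9² = 81)
P = 1246595 (P = 10 - 5*(-249317) = 10 + 1246585 = 1246595)
F(s) = 2*s/(-75 + s) (F(s) = (2*s)/((s - 172) + 97) = (2*s)/((-172 + s) + 97) = (2*s)/(-75 + s) = 2*s/(-75 + s))
Q = -1204293/2 (Q = -3 + (42308 - 1*1246595)/2 = -3 + (42308 - 1246595)/2 = -3 + (½)*(-1204287) = -3 - 1204287/2 = -1204293/2 ≈ -6.0215e+5)
F(f) - Q = 2*81/(-75 + 81) - 1*(-1204293/2) = 2*81/6 + 1204293/2 = 2*81*(⅙) + 1204293/2 = 27 + 1204293/2 = 1204347/2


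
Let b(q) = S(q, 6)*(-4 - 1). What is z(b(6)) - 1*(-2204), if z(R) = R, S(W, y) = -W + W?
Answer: 2204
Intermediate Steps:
S(W, y) = 0
b(q) = 0 (b(q) = 0*(-4 - 1) = 0*(-5) = 0)
z(b(6)) - 1*(-2204) = 0 - 1*(-2204) = 0 + 2204 = 2204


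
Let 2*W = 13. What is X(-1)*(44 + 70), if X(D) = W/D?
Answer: -741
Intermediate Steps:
W = 13/2 (W = (½)*13 = 13/2 ≈ 6.5000)
X(D) = 13/(2*D)
X(-1)*(44 + 70) = ((13/2)/(-1))*(44 + 70) = ((13/2)*(-1))*114 = -13/2*114 = -741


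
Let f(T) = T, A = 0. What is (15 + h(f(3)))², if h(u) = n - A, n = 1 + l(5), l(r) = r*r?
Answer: 1681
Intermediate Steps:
l(r) = r²
n = 26 (n = 1 + 5² = 1 + 25 = 26)
h(u) = 26 (h(u) = 26 - 1*0 = 26 + 0 = 26)
(15 + h(f(3)))² = (15 + 26)² = 41² = 1681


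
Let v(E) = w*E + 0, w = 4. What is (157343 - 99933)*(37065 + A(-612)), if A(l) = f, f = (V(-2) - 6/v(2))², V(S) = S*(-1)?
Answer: 17023930825/8 ≈ 2.1280e+9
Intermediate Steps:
V(S) = -S
v(E) = 4*E (v(E) = 4*E + 0 = 4*E)
f = 25/16 (f = (-1*(-2) - 6/(4*2))² = (2 - 6/8)² = (2 - 6*⅛)² = (2 - ¾)² = (5/4)² = 25/16 ≈ 1.5625)
A(l) = 25/16
(157343 - 99933)*(37065 + A(-612)) = (157343 - 99933)*(37065 + 25/16) = 57410*(593065/16) = 17023930825/8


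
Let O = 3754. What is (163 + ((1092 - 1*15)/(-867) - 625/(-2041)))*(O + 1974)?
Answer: 547558382304/589849 ≈ 9.2830e+5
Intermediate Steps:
(163 + ((1092 - 1*15)/(-867) - 625/(-2041)))*(O + 1974) = (163 + ((1092 - 1*15)/(-867) - 625/(-2041)))*(3754 + 1974) = (163 + ((1092 - 15)*(-1/867) - 625*(-1/2041)))*5728 = (163 + (1077*(-1/867) + 625/2041))*5728 = (163 + (-359/289 + 625/2041))*5728 = (163 - 552094/589849)*5728 = (95593293/589849)*5728 = 547558382304/589849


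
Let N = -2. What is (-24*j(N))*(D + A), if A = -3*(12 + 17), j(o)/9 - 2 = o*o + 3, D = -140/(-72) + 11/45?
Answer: 824364/5 ≈ 1.6487e+5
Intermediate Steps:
D = 197/90 (D = -140*(-1/72) + 11*(1/45) = 35/18 + 11/45 = 197/90 ≈ 2.1889)
j(o) = 45 + 9*o² (j(o) = 18 + 9*(o*o + 3) = 18 + 9*(o² + 3) = 18 + 9*(3 + o²) = 18 + (27 + 9*o²) = 45 + 9*o²)
A = -87 (A = -3*29 = -87)
(-24*j(N))*(D + A) = (-24*(45 + 9*(-2)²))*(197/90 - 87) = -24*(45 + 9*4)*(-7633/90) = -24*(45 + 36)*(-7633/90) = -24*81*(-7633/90) = -1944*(-7633/90) = 824364/5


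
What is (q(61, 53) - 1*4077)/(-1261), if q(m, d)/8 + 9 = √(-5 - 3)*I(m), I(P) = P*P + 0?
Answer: 4149/1261 - 59536*I*√2/1261 ≈ 3.2902 - 66.77*I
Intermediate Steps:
I(P) = P² (I(P) = P² + 0 = P²)
q(m, d) = -72 + 16*I*√2*m² (q(m, d) = -72 + 8*(√(-5 - 3)*m²) = -72 + 8*(√(-8)*m²) = -72 + 8*((2*I*√2)*m²) = -72 + 8*(2*I*√2*m²) = -72 + 16*I*√2*m²)
(q(61, 53) - 1*4077)/(-1261) = ((-72 + 16*I*√2*61²) - 1*4077)/(-1261) = ((-72 + 16*I*√2*3721) - 4077)*(-1/1261) = ((-72 + 59536*I*√2) - 4077)*(-1/1261) = (-4149 + 59536*I*√2)*(-1/1261) = 4149/1261 - 59536*I*√2/1261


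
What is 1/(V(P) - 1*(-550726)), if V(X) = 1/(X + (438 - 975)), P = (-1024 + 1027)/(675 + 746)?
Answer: 763074/420244690303 ≈ 1.8158e-6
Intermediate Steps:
P = 3/1421 ≈ 0.0021112
V(X) = 1/(-537 + X) (V(X) = 1/(X - 537) = 1/(-537 + X))
1/(V(P) - 1*(-550726)) = 1/(1/(-537 + 3/1421) - 1*(-550726)) = 1/(1/(-763074/1421) + 550726) = 1/(-1421/763074 + 550726) = 1/(420244690303/763074) = 763074/420244690303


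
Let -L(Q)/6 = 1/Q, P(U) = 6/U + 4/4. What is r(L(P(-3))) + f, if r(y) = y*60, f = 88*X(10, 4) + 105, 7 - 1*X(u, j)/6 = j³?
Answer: -29631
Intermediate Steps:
P(U) = 1 + 6/U (P(U) = 6/U + 4*(¼) = 6/U + 1 = 1 + 6/U)
X(u, j) = 42 - 6*j³
L(Q) = -6/Q
f = -29991 (f = 88*(42 - 6*4³) + 105 = 88*(42 - 6*64) + 105 = 88*(42 - 384) + 105 = 88*(-342) + 105 = -30096 + 105 = -29991)
r(y) = 60*y
r(L(P(-3))) + f = 60*(-6*(-3/(6 - 3))) - 29991 = 60*(-6/((-⅓*3))) - 29991 = 60*(-6/(-1)) - 29991 = 60*(-6*(-1)) - 29991 = 60*6 - 29991 = 360 - 29991 = -29631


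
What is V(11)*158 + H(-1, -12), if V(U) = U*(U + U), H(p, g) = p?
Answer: 38235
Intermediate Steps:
V(U) = 2*U² (V(U) = U*(2*U) = 2*U²)
V(11)*158 + H(-1, -12) = (2*11²)*158 - 1 = (2*121)*158 - 1 = 242*158 - 1 = 38236 - 1 = 38235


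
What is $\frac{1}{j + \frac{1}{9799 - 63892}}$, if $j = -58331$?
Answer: $- \frac{54093}{3155298784} \approx -1.7144 \cdot 10^{-5}$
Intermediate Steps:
$\frac{1}{j + \frac{1}{9799 - 63892}} = \frac{1}{-58331 + \frac{1}{9799 - 63892}} = \frac{1}{-58331 + \frac{1}{-54093}} = \frac{1}{-58331 - \frac{1}{54093}} = \frac{1}{- \frac{3155298784}{54093}} = - \frac{54093}{3155298784}$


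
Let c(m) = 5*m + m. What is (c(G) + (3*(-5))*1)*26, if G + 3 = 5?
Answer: -78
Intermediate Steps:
G = 2 (G = -3 + 5 = 2)
c(m) = 6*m
(c(G) + (3*(-5))*1)*26 = (6*2 + (3*(-5))*1)*26 = (12 - 15*1)*26 = (12 - 15)*26 = -3*26 = -78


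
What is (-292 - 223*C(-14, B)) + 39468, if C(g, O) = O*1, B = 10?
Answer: 36946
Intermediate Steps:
C(g, O) = O
(-292 - 223*C(-14, B)) + 39468 = (-292 - 223*10) + 39468 = (-292 - 2230) + 39468 = -2522 + 39468 = 36946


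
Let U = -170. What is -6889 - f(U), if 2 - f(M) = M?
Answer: -7061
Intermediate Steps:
f(M) = 2 - M
-6889 - f(U) = -6889 - (2 - 1*(-170)) = -6889 - (2 + 170) = -6889 - 1*172 = -6889 - 172 = -7061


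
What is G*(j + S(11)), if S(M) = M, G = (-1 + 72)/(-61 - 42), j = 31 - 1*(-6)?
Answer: -3408/103 ≈ -33.087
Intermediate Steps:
j = 37 (j = 31 + 6 = 37)
G = -71/103 (G = 71/(-103) = 71*(-1/103) = -71/103 ≈ -0.68932)
G*(j + S(11)) = -71*(37 + 11)/103 = -71/103*48 = -3408/103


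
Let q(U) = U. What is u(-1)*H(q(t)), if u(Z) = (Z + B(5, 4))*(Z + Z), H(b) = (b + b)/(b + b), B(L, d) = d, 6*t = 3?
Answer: -6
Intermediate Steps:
t = ½ (t = (⅙)*3 = ½ ≈ 0.50000)
H(b) = 1 (H(b) = (2*b)/((2*b)) = (2*b)*(1/(2*b)) = 1)
u(Z) = 2*Z*(4 + Z) (u(Z) = (Z + 4)*(Z + Z) = (4 + Z)*(2*Z) = 2*Z*(4 + Z))
u(-1)*H(q(t)) = (2*(-1)*(4 - 1))*1 = (2*(-1)*3)*1 = -6*1 = -6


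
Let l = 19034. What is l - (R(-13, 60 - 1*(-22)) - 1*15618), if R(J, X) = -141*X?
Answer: 46214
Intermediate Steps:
l - (R(-13, 60 - 1*(-22)) - 1*15618) = 19034 - (-141*(60 - 1*(-22)) - 1*15618) = 19034 - (-141*(60 + 22) - 15618) = 19034 - (-141*82 - 15618) = 19034 - (-11562 - 15618) = 19034 - 1*(-27180) = 19034 + 27180 = 46214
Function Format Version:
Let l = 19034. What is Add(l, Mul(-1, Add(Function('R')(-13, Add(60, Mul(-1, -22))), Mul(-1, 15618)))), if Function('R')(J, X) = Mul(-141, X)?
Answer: 46214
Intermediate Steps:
Add(l, Mul(-1, Add(Function('R')(-13, Add(60, Mul(-1, -22))), Mul(-1, 15618)))) = Add(19034, Mul(-1, Add(Mul(-141, Add(60, Mul(-1, -22))), Mul(-1, 15618)))) = Add(19034, Mul(-1, Add(Mul(-141, Add(60, 22)), -15618))) = Add(19034, Mul(-1, Add(Mul(-141, 82), -15618))) = Add(19034, Mul(-1, Add(-11562, -15618))) = Add(19034, Mul(-1, -27180)) = Add(19034, 27180) = 46214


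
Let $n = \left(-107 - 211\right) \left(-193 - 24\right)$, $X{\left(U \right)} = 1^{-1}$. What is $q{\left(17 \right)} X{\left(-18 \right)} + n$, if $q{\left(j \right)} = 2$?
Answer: $69008$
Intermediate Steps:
$X{\left(U \right)} = 1$
$n = 69006$ ($n = \left(-318\right) \left(-217\right) = 69006$)
$q{\left(17 \right)} X{\left(-18 \right)} + n = 2 \cdot 1 + 69006 = 2 + 69006 = 69008$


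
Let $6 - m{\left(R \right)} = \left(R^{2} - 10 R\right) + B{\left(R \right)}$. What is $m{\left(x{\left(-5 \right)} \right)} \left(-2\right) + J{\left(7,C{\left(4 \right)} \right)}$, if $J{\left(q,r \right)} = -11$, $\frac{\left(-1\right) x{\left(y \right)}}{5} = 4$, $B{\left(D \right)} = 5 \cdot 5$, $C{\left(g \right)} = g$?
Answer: $1227$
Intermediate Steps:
$B{\left(D \right)} = 25$
$x{\left(y \right)} = -20$ ($x{\left(y \right)} = \left(-5\right) 4 = -20$)
$m{\left(R \right)} = -19 - R^{2} + 10 R$ ($m{\left(R \right)} = 6 - \left(\left(R^{2} - 10 R\right) + 25\right) = 6 - \left(25 + R^{2} - 10 R\right) = -19 - R^{2} + 10 R$)
$m{\left(x{\left(-5 \right)} \right)} \left(-2\right) + J{\left(7,C{\left(4 \right)} \right)} = \left(-19 - \left(-20\right)^{2} + 10 \left(-20\right)\right) \left(-2\right) - 11 = \left(-19 - 400 - 200\right) \left(-2\right) - 11 = \left(-619\right) \left(-2\right) - 11 = 1238 - 11 = 1227$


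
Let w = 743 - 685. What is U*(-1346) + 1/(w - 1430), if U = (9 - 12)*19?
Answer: 105262583/1372 ≈ 76722.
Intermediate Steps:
U = -57 (U = -3*19 = -57)
w = 58
U*(-1346) + 1/(w - 1430) = -57*(-1346) + 1/(58 - 1430) = 76722 + 1/(-1372) = 76722 - 1/1372 = 105262583/1372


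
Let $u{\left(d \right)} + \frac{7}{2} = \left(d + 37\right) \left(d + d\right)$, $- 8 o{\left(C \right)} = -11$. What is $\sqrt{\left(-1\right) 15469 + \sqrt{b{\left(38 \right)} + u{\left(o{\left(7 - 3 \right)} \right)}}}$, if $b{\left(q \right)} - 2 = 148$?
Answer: $\frac{\sqrt{-247504 + 2 \sqrt{16130}}}{4} \approx 124.31 i$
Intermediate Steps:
$o{\left(C \right)} = \frac{11}{8}$ ($o{\left(C \right)} = \left(- \frac{1}{8}\right) \left(-11\right) = \frac{11}{8}$)
$u{\left(d \right)} = - \frac{7}{2} + 2 d \left(37 + d\right)$ ($u{\left(d \right)} = - \frac{7}{2} + \left(d + 37\right) \left(d + d\right) = - \frac{7}{2} + \left(37 + d\right) 2 d = - \frac{7}{2} + 2 d \left(37 + d\right)$)
$b{\left(q \right)} = 150$ ($b{\left(q \right)} = 2 + 148 = 150$)
$\sqrt{\left(-1\right) 15469 + \sqrt{b{\left(38 \right)} + u{\left(o{\left(7 - 3 \right)} \right)}}} = \sqrt{\left(-1\right) 15469 + \sqrt{150 + \left(- \frac{7}{2} + 2 \left(\frac{11}{8}\right)^{2} + 74 \cdot \frac{11}{8}\right)}} = \sqrt{-15469 + \sqrt{150 + \left(- \frac{7}{2} + 2 \cdot \frac{121}{64} + \frac{407}{4}\right)}} = \sqrt{-15469 + \sqrt{150 + \left(- \frac{7}{2} + \frac{121}{32} + \frac{407}{4}\right)}} = \sqrt{-15469 + \sqrt{150 + \frac{3265}{32}}} = \sqrt{-15469 + \sqrt{\frac{8065}{32}}} = \sqrt{-15469 + \frac{\sqrt{16130}}{8}}$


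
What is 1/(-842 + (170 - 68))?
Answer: -1/740 ≈ -0.0013514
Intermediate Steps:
1/(-842 + (170 - 68)) = 1/(-842 + 102) = 1/(-740) = -1/740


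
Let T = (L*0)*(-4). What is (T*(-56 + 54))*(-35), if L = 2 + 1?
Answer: 0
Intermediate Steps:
L = 3
T = 0 (T = (3*0)*(-4) = 0*(-4) = 0)
(T*(-56 + 54))*(-35) = (0*(-56 + 54))*(-35) = (0*(-2))*(-35) = 0*(-35) = 0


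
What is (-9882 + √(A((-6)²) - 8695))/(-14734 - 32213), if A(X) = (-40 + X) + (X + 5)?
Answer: 3294/15649 - I*√962/15649 ≈ 0.21049 - 0.001982*I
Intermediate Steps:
A(X) = -35 + 2*X (A(X) = (-40 + X) + (5 + X) = -35 + 2*X)
(-9882 + √(A((-6)²) - 8695))/(-14734 - 32213) = (-9882 + √((-35 + 2*(-6)²) - 8695))/(-14734 - 32213) = (-9882 + √((-35 + 2*36) - 8695))/(-46947) = (-9882 + √((-35 + 72) - 8695))*(-1/46947) = (-9882 + √(37 - 8695))*(-1/46947) = (-9882 + √(-8658))*(-1/46947) = (-9882 + 3*I*√962)*(-1/46947) = 3294/15649 - I*√962/15649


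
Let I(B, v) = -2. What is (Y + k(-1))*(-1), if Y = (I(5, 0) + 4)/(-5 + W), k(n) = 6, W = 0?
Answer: -28/5 ≈ -5.6000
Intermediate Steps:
Y = -⅖ (Y = (-2 + 4)/(-5 + 0) = 2/(-5) = 2*(-⅕) = -⅖ ≈ -0.40000)
(Y + k(-1))*(-1) = (-⅖ + 6)*(-1) = (28/5)*(-1) = -28/5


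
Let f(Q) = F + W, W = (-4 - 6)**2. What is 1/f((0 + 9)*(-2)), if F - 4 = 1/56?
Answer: 56/5825 ≈ 0.0096137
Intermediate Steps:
F = 225/56 (F = 4 + 1/56 = 225/56 ≈ 4.0179)
W = 100 (W = (-10)**2 = 100)
f(Q) = 5825/56 (f(Q) = 225/56 + 100 = 5825/56)
1/f((0 + 9)*(-2)) = 1/(5825/56) = 56/5825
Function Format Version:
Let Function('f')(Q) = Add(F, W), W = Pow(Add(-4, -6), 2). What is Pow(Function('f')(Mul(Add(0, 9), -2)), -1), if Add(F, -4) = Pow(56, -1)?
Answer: Rational(56, 5825) ≈ 0.0096137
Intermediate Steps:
F = Rational(225, 56) (F = Add(4, Pow(56, -1)) = Add(4, Rational(1, 56)) = Rational(225, 56) ≈ 4.0179)
W = 100 (W = Pow(-10, 2) = 100)
Function('f')(Q) = Rational(5825, 56) (Function('f')(Q) = Add(Rational(225, 56), 100) = Rational(5825, 56))
Pow(Function('f')(Mul(Add(0, 9), -2)), -1) = Pow(Rational(5825, 56), -1) = Rational(56, 5825)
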